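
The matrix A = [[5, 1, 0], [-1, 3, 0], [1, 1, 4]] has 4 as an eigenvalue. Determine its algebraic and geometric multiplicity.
algebraic multiplicity 3, geometric multiplicity 2

The characteristic polynomial is (x - 4)^3, so the factor x - 4 appears with exponent 3: the algebraic multiplicity is 3.

rank(A - 4I) = 1, so the eigenspace has dimension 3 - 1 = 2: the geometric multiplicity is 2.

Since 2 < 3, A is not diagonalizable.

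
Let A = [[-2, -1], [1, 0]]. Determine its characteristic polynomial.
xI - A = [[x + 2, 1], [-1, x]].

Expanding det(xI - A) along the first row:
det(xI - A) = + (x + 2)·det([[x]]) - (1)·det([[-1]]).

Evaluating gives χ_A(x) = x^2 + 2x + 1 = (x + 1)^2.

χ_A(x) = (x + 1)^2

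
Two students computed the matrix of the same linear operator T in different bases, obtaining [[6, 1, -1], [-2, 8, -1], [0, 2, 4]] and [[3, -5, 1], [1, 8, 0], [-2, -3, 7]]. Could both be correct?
Two matrices over a field are similar if and only if they have the same invariant factors.

Both A and B have characteristic polynomial (x - 6)^3 and minimal polynomial (x - 6)^3. Computing further, both have invariant factors (x - 6)^3. Hence A and B are similar.

Yes.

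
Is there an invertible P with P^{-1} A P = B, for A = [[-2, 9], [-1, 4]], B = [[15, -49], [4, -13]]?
Yes.

Two matrices over a field are similar if and only if they have the same invariant factors.

Both A and B have characteristic polynomial (x - 1)^2 and minimal polynomial (x - 1)^2. Computing further, both have invariant factors (x - 1)^2. Hence A and B are similar.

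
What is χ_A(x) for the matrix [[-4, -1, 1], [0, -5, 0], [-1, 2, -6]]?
xI - A = [[x + 4, 1, -1], [0, x + 5, 0], [1, -2, x + 6]].

Expanding det(xI - A) along the first row:
det(xI - A) = + (x + 4)·det([[x + 5, 0], [-2, x + 6]]) - (1)·det([[0, 0], [1, x + 6]]) + (-1)·det([[0, x + 5], [1, -2]]).

Evaluating gives χ_A(x) = x^3 + 15x^2 + 75x + 125 = (x + 5)^3.

χ_A(x) = (x + 5)^3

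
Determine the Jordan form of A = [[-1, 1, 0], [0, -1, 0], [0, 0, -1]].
The characteristic polynomial is det(xI - A) = (x + 1)^3, so the eigenvalues are -1 (algebraic multiplicity 3).

For λ = -1: rank(A + I) = 1, rank((A + I)^2) = 0. The eigenspace has dimension 3 - 1 = 2, so there are 2 Jordan blocks; the rank sequence gives block sizes [2, 1].

Assembling the blocks gives the Jordan form J above.

J = [[-1, 1, 0], [0, -1, 0], [0, 0, -1]]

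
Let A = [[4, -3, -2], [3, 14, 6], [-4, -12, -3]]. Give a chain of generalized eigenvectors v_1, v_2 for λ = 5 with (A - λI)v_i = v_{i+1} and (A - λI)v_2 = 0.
We seek v_1 ∈ ker((A - 5I)^2) \ ker(A - 5I), then set v_{i+1} = (A - 5I) v_i.

One such chain is v_1 = [[-2, 11, -16]]^T, v_2 = [[1, -3, 4]]^T. Check: (A - 5I) v_2 = [[0, 0, 0]]^T = 0.

v_1 = [[-2, 11, -16]]^T, v_2 = [[1, -3, 4]]^T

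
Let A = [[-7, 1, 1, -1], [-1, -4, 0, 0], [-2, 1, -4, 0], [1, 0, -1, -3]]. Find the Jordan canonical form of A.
The characteristic polynomial is det(xI - A) = (x + 4)^2(x + 5)^2, so the eigenvalues are -5 (algebraic multiplicity 2), -4 (algebraic multiplicity 2).

For λ = -5: rank(A + 5I) = 3, rank((A + 5I)^2) = 2. The eigenspace has dimension 4 - 3 = 1, so there is 1 Jordan block; the rank sequence gives block sizes [2].

For λ = -4: rank(A + 4I) = 3, rank((A + 4I)^2) = 2. The eigenspace has dimension 4 - 3 = 1, so there is 1 Jordan block; the rank sequence gives block sizes [2].

Assembling the blocks gives the Jordan form J above.

J = [[-5, 1, 0, 0], [0, -5, 0, 0], [0, 0, -4, 1], [0, 0, 0, -4]]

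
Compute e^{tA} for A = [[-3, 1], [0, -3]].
e^{tA} = [[e^{-3*t}, t*e^{-3*t}], [0, e^{-3*t}]]

A has Jordan form J = [[-3, 1], [0, -3]] with A = PJP^{-1}, so e^{tA} = P e^{tJ} P^{-1}.

For a Jordan block J_k(λ), e^{tJ_k(λ)} = e^{λt} · (I + tN + t^2 N^2/2! + ... + t^{k-1} N^{k-1}/(k-1)!) where N is the nilpotent superdiagonal part.

Assembling the blocks and conjugating back gives the entries of e^{tA} as shown above.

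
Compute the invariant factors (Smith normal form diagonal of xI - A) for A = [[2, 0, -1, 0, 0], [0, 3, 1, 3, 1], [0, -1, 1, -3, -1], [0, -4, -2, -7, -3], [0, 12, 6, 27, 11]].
(x - 2)^2, (x - 2)^3

The Jordan structure of A has elementary divisors (x - 2)^3, (x - 2)^2. Arranging the block sizes at each eigenvalue in decreasing order and taking row products gives the invariant factors.

Invariant factors (smallest first, each dividing the next): (x - 2)^2, (x - 2)^3.

Check: the last factor (x - 2)^3 is the minimal polynomial, and the product (x - 2)^5 is the characteristic polynomial.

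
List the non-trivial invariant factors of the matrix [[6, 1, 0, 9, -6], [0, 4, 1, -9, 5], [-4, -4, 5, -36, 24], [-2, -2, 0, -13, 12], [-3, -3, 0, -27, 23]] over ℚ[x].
x - 5, x - 5, (x - 5)^3

The Jordan structure of A has elementary divisors (x - 5)^3, (x - 5), (x - 5). Arranging the block sizes at each eigenvalue in decreasing order and taking row products gives the invariant factors.

Invariant factors (smallest first, each dividing the next): x - 5, x - 5, (x - 5)^3.

Check: the last factor (x - 5)^3 is the minimal polynomial, and the product (x - 5)^5 is the characteristic polynomial.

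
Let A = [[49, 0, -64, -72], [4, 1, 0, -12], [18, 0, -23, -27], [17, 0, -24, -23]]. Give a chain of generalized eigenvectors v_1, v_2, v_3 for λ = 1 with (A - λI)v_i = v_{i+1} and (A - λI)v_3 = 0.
v_1 = [[3, 0, 1, 1]]^T, v_2 = [[8, 0, 3, 3]]^T, v_3 = [[-24, -4, -9, -8]]^T

We seek v_1 ∈ ker((A - I)^3) \ ker((A - I)^2), then set v_{i+1} = (A - I) v_i.

One such chain is v_1 = [[3, 0, 1, 1]]^T, v_2 = [[8, 0, 3, 3]]^T, v_3 = [[-24, -4, -9, -8]]^T. Check: (A - I) v_3 = [[0, 0, 0, 0]]^T = 0.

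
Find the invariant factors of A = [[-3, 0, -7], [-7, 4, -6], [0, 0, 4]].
The Jordan structure of A has elementary divisors (x + 3), (x - 4)^2. Arranging the block sizes at each eigenvalue in decreasing order and taking row products gives the invariant factors.

Invariant factors (smallest first, each dividing the next): (x - 4)^2(x + 3).

Check: the last factor (x - 4)^2(x + 3) is the minimal polynomial, and the product (x - 4)^2(x + 3) is the characteristic polynomial.

(x - 4)^2(x + 3)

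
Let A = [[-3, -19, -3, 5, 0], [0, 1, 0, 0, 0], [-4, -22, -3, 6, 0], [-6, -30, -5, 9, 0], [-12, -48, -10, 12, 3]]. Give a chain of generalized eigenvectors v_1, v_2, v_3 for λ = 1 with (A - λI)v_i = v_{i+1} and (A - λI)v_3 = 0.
v_1 = [[-2, 0, -3, -3, -6]]^T, v_2 = [[2, 0, 2, 3, 6]]^T, v_3 = [[1, 0, 2, 2, 4]]^T

We seek v_1 ∈ ker((A - I)^3) \ ker((A - I)^2), then set v_{i+1} = (A - I) v_i.

One such chain is v_1 = [[-2, 0, -3, -3, -6]]^T, v_2 = [[2, 0, 2, 3, 6]]^T, v_3 = [[1, 0, 2, 2, 4]]^T. Check: (A - I) v_3 = [[0, 0, 0, 0, 0]]^T = 0.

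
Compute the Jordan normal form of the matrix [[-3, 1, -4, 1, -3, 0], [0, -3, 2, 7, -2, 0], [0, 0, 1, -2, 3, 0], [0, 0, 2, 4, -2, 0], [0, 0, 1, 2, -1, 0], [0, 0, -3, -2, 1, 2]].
J = [[-3, 1, 0, 0, 0, 0], [0, -3, 0, 0, 0, 0], [0, 0, 0, 0, 0, 0], [0, 0, 0, 2, 1, 0], [0, 0, 0, 0, 2, 0], [0, 0, 0, 0, 0, 2]]

The characteristic polynomial is det(xI - A) = x(x - 2)^3(x + 3)^2, so the eigenvalues are -3 (algebraic multiplicity 2), 0 (algebraic multiplicity 1), 2 (algebraic multiplicity 3).

For λ = -3: rank(A + 3I) = 5, rank((A + 3I)^2) = 4. The eigenspace has dimension 6 - 5 = 1, so there is 1 Jordan block; the rank sequence gives block sizes [2].

For λ = 0: algebraic multiplicity 1 gives one 1×1 block.

For λ = 2: rank(A - 2I) = 4, rank((A - 2I)^2) = 3. The eigenspace has dimension 6 - 4 = 2, so there are 2 Jordan blocks; the rank sequence gives block sizes [2, 1].

Assembling the blocks gives the Jordan form J above.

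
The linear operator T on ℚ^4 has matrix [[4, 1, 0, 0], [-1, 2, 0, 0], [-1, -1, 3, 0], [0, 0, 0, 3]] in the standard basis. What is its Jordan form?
J = [[3, 1, 0, 0], [0, 3, 0, 0], [0, 0, 3, 0], [0, 0, 0, 3]]

The characteristic polynomial is det(xI - A) = (x - 3)^4, so the eigenvalues are 3 (algebraic multiplicity 4).

For λ = 3: rank(A - 3I) = 1, rank((A - 3I)^2) = 0. The eigenspace has dimension 4 - 1 = 3, so there are 3 Jordan blocks; the rank sequence gives block sizes [2, 1, 1].

Assembling the blocks gives the Jordan form J above.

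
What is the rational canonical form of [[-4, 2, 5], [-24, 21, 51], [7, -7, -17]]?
R = [[0, 0, 3], [1, 0, 3], [0, 1, 0]]

The invariant factors of A (the non-unit diagonal entries of the Smith normal form of xI - A over ℚ[x]) are x^3 - 3x - 3, each dividing the next. The characteristic polynomial is their product, x^3 - 3x - 3.

The rational canonical form is the block-diagonal matrix of companion matrices C(f_i):
R = [[0, 0, 3], [1, 0, 3], [0, 1, 0]].

Note the characteristic polynomial does not split into linear factors over ℚ, so A has no Jordan form over ℚ; the rational canonical form exists over any field.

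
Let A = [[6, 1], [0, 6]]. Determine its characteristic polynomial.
xI - A = [[x - 6, -1], [0, x - 6]].

Expanding det(xI - A) along the first row:
det(xI - A) = + (x - 6)·det([[x - 6]]) - (-1)·det([[0]]).

Evaluating gives χ_A(x) = x^2 - 12x + 36 = (x - 6)^2.

χ_A(x) = (x - 6)^2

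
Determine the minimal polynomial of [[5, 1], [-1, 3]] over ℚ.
m_A(x) = (x - 4)^2

The characteristic polynomial factors as (x - 4)^2. The minimal polynomial is ∏(x - λ)^{k_λ} where k_λ is the size of the largest Jordan block at λ.

For λ = 4: rank(A - 4I) = 1, and the largest Jordan block has size 2 (the smallest k with rank((A - 4I)^k) = rank((A - 4I)^(k+1))).

So m_A(x) = (x - 4)^2.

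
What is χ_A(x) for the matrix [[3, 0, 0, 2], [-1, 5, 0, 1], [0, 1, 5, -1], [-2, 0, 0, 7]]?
χ_A(x) = (x - 5)^4

xI - A = [[x - 3, 0, 0, -2], [1, x - 5, 0, -1], [0, -1, x - 5, 1], [2, 0, 0, x - 7]].

Expanding det(xI - A) along the first row:
det(xI - A) = + (x - 3)·det([[x - 5, 0, -1], [-1, x - 5, 1], [0, 0, x - 7]]) - (0)·det([[1, 0, -1], [0, x - 5, 1], [2, 0, x - 7]]) + (0)·det([[1, x - 5, -1], [0, -1, 1], [2, 0, x - 7]]) - (-2)·det([[1, x - 5, 0], [0, -1, x - 5], [2, 0, 0]]).

Evaluating gives χ_A(x) = x^4 - 20x^3 + 150x^2 - 500x + 625 = (x - 5)^4.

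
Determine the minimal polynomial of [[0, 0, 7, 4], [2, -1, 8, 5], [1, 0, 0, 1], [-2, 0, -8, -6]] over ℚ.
The characteristic polynomial factors as (x + 1)^3(x + 4). The minimal polynomial is ∏(x - λ)^{k_λ} where k_λ is the size of the largest Jordan block at λ.

For λ = -4: rank(A + 4I) = 3, and the largest Jordan block has size 1 (the smallest k with rank((A + 4I)^k) = rank((A + 4I)^(k+1))).
For λ = -1: rank(A + I) = 2, and the largest Jordan block has size 2 (the smallest k with rank((A + I)^k) = rank((A + I)^(k+1))).

So m_A(x) = (x + 1)^2(x + 4).

m_A(x) = (x + 1)^2(x + 4)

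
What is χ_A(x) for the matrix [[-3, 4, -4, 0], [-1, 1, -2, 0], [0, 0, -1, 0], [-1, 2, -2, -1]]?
xI - A = [[x + 3, -4, 4, 0], [1, x - 1, 2, 0], [0, 0, x + 1, 0], [1, -2, 2, x + 1]].

Expanding det(xI - A) along the first row:
det(xI - A) = + (x + 3)·det([[x - 1, 2, 0], [0, x + 1, 0], [-2, 2, x + 1]]) - (-4)·det([[1, 2, 0], [0, x + 1, 0], [1, 2, x + 1]]) + (4)·det([[1, x - 1, 0], [0, 0, 0], [1, -2, x + 1]]) - (0)·det([[1, x - 1, 2], [0, 0, x + 1], [1, -2, 2]]).

Evaluating gives χ_A(x) = x^4 + 4x^3 + 6x^2 + 4x + 1 = (x + 1)^4.

χ_A(x) = (x + 1)^4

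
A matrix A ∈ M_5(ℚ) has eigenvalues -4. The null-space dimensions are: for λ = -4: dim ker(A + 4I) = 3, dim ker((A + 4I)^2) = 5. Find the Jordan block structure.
Jordan blocks: (-4, 2), (-4, 2), (-4, 1)

λ = -4: successive nullity increments [3, 2] count blocks of size ≥ k; block sizes are [2, 2, 1].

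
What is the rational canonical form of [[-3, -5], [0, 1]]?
The invariant factors of A (the non-unit diagonal entries of the Smith normal form of xI - A over ℚ[x]) are (x - 1)(x + 3), each dividing the next. The characteristic polynomial is their product, (x - 1)(x + 3).

The rational canonical form is the block-diagonal matrix of companion matrices C(f_i):
R = [[0, 3], [1, -2]].

R = [[0, 3], [1, -2]]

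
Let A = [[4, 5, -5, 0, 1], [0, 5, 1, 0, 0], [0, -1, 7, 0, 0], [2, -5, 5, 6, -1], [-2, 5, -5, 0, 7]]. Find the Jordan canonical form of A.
J = [[5, 0, 0, 0, 0], [0, 6, 1, 0, 0], [0, 0, 6, 0, 0], [0, 0, 0, 6, 0], [0, 0, 0, 0, 6]]

The characteristic polynomial is det(xI - A) = (x - 6)^4(x - 5), so the eigenvalues are 5 (algebraic multiplicity 1), 6 (algebraic multiplicity 4).

For λ = 5: algebraic multiplicity 1 gives one 1×1 block.

For λ = 6: rank(A - 6I) = 2, rank((A - 6I)^2) = 1. The eigenspace has dimension 5 - 2 = 3, so there are 3 Jordan blocks; the rank sequence gives block sizes [2, 1, 1].

Assembling the blocks gives the Jordan form J above.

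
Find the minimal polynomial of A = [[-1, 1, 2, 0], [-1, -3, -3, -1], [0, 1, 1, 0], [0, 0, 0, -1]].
The characteristic polynomial factors as (x + 1)^4. The minimal polynomial is ∏(x - λ)^{k_λ} where k_λ is the size of the largest Jordan block at λ.

For λ = -1: rank(A + I) = 2, and the largest Jordan block has size 3 (the smallest k with rank((A + I)^k) = rank((A + I)^(k+1))).

So m_A(x) = (x + 1)^3.

m_A(x) = (x + 1)^3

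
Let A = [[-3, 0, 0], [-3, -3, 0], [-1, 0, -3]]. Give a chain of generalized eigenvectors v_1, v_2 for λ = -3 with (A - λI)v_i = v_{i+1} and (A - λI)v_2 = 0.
We seek v_1 ∈ ker((A + 3I)^2) \ ker(A + 3I), then set v_{i+1} = (A + 3I) v_i.

One such chain is v_1 = [[1, 2, 2]]^T, v_2 = [[0, -3, -1]]^T. Check: (A + 3I) v_2 = [[0, 0, 0]]^T = 0.

v_1 = [[1, 2, 2]]^T, v_2 = [[0, -3, -1]]^T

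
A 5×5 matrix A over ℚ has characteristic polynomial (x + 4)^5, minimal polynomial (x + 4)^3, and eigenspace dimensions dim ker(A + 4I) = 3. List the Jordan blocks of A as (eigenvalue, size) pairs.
Jordan blocks: (-4, 3), (-4, 1), (-4, 1)

λ = -4: algebraic multiplicity 5 (exponent in χ_A), largest block size 3 (exponent in m_A), 3 blocks (geometric multiplicity). These force block sizes [3, 1, 1].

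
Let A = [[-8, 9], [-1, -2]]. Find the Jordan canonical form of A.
The characteristic polynomial is det(xI - A) = (x + 5)^2, so the eigenvalues are -5 (algebraic multiplicity 2).

For λ = -5: rank(A + 5I) = 1, rank((A + 5I)^2) = 0. The eigenspace has dimension 2 - 1 = 1, so there is 1 Jordan block; the rank sequence gives block sizes [2].

Assembling the blocks gives the Jordan form J above.

J = [[-5, 1], [0, -5]]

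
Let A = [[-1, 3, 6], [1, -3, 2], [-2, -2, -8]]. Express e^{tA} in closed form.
A has Jordan form J = [[-4, 1, 0], [0, -4, 0], [0, 0, -4]] with A = PJP^{-1}, so e^{tA} = P e^{tJ} P^{-1}.

For a Jordan block J_k(λ), e^{tJ_k(λ)} = e^{λt} · (I + tN + t^2 N^2/2! + ... + t^{k-1} N^{k-1}/(k-1)!) where N is the nilpotent superdiagonal part.

Assembling the blocks and conjugating back gives the entries of e^{tA} as shown above.

e^{tA} = [[(3*t + 1)*e^{-4*t}, 3*t*e^{-4*t}, 6*t*e^{-4*t}], [t*e^{-4*t}, (t + 1)*e^{-4*t}, 2*t*e^{-4*t}], [-2*t*e^{-4*t}, -2*t*e^{-4*t}, (1 - 4*t)*e^{-4*t}]]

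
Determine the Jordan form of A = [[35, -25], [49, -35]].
The characteristic polynomial is det(xI - A) = x^2, so the eigenvalues are 0 (algebraic multiplicity 2).

For λ = 0: rank(A) = 1, rank(A^2) = 0. The eigenspace has dimension 2 - 1 = 1, so there is 1 Jordan block; the rank sequence gives block sizes [2].

Assembling the blocks gives the Jordan form J above.

J = [[0, 1], [0, 0]]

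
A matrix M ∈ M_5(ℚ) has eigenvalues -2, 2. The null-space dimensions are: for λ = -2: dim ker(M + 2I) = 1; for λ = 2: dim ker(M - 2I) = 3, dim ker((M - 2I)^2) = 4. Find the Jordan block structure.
Jordan blocks: (-2, 1), (2, 2), (2, 1), (2, 1)

λ = -2: successive nullity increments [1] count blocks of size ≥ k; block sizes are [1].
λ = 2: successive nullity increments [3, 1] count blocks of size ≥ k; block sizes are [2, 1, 1].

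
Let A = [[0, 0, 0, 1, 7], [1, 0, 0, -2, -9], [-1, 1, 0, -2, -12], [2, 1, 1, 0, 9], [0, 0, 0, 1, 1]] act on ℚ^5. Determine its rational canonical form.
The invariant factors of A (the non-unit diagonal entries of the Smith normal form of xI - A over ℚ[x]) are (x - 1)^2(x + 1)(x^2 - 6), each dividing the next. The characteristic polynomial is their product, (x - 1)^2(x + 1)(x^2 - 6).

The rational canonical form is the block-diagonal matrix of companion matrices C(f_i):
R = [[0, 0, 0, 0, 6], [1, 0, 0, 0, -6], [0, 1, 0, 0, -7], [0, 0, 1, 0, 7], [0, 0, 0, 1, 1]].

Note the characteristic polynomial does not split into linear factors over ℚ, so A has no Jordan form over ℚ; the rational canonical form exists over any field.

R = [[0, 0, 0, 0, 6], [1, 0, 0, 0, -6], [0, 1, 0, 0, -7], [0, 0, 1, 0, 7], [0, 0, 0, 1, 1]]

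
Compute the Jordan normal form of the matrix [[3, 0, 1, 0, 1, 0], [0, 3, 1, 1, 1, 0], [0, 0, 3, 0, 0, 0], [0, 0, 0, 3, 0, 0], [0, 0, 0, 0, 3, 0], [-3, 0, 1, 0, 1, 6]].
The characteristic polynomial is det(xI - A) = (x - 6)(x - 3)^5, so the eigenvalues are 3 (algebraic multiplicity 5), 6 (algebraic multiplicity 1).

For λ = 3: rank(A - 3I) = 3, rank((A - 3I)^2) = 1. The eigenspace has dimension 6 - 3 = 3, so there are 3 Jordan blocks; the rank sequence gives block sizes [2, 2, 1].

For λ = 6: algebraic multiplicity 1 gives one 1×1 block.

Assembling the blocks gives the Jordan form J above.

J = [[3, 1, 0, 0, 0, 0], [0, 3, 0, 0, 0, 0], [0, 0, 3, 1, 0, 0], [0, 0, 0, 3, 0, 0], [0, 0, 0, 0, 3, 0], [0, 0, 0, 0, 0, 6]]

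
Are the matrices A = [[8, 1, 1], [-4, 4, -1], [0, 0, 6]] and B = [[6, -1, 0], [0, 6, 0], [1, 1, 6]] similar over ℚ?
Two matrices over a field are similar if and only if they have the same invariant factors.

Both A and B have characteristic polynomial (x - 6)^3 and minimal polynomial (x - 6)^3. Computing further, both have invariant factors (x - 6)^3. Hence A and B are similar.

Yes.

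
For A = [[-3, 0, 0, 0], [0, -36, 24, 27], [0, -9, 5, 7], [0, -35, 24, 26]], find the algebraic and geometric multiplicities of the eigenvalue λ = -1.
The characteristic polynomial is (x + 1)^2(x + 3)^2, so the factor x + 1 appears with exponent 2: the algebraic multiplicity is 2.

rank(A + I) = 3, so the eigenspace has dimension 4 - 3 = 1: the geometric multiplicity is 1.

Since 1 < 2, A is not diagonalizable.

algebraic multiplicity 2, geometric multiplicity 1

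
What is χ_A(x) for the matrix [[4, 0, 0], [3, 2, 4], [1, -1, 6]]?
xI - A = [[x - 4, 0, 0], [-3, x - 2, -4], [-1, 1, x - 6]].

Expanding det(xI - A) along the first row:
det(xI - A) = + (x - 4)·det([[x - 2, -4], [1, x - 6]]) - (0)·det([[-3, -4], [-1, x - 6]]) + (0)·det([[-3, x - 2], [-1, 1]]).

Evaluating gives χ_A(x) = x^3 - 12x^2 + 48x - 64 = (x - 4)^3.

χ_A(x) = (x - 4)^3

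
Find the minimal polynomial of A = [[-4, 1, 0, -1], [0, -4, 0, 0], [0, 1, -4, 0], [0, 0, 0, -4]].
m_A(x) = (x + 4)^2

The characteristic polynomial factors as (x + 4)^4. The minimal polynomial is ∏(x - λ)^{k_λ} where k_λ is the size of the largest Jordan block at λ.

For λ = -4: rank(A + 4I) = 2, and the largest Jordan block has size 2 (the smallest k with rank((A + 4I)^k) = rank((A + 4I)^(k+1))).

So m_A(x) = (x + 4)^2.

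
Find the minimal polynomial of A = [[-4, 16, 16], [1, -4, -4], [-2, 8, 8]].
m_A(x) = x^2

The characteristic polynomial factors as x^3. The minimal polynomial is ∏(x - λ)^{k_λ} where k_λ is the size of the largest Jordan block at λ.

For λ = 0: rank(A) = 1, and the largest Jordan block has size 2 (the smallest k with rank(A^k) = rank(A^(k+1))).

So m_A(x) = x^2.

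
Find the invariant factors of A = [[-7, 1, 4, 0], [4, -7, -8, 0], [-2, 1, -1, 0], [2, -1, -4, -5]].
x + 5, x + 5, (x + 5)^2

The Jordan structure of A has elementary divisors (x + 5)^2, (x + 5), (x + 5). Arranging the block sizes at each eigenvalue in decreasing order and taking row products gives the invariant factors.

Invariant factors (smallest first, each dividing the next): x + 5, x + 5, (x + 5)^2.

Check: the last factor (x + 5)^2 is the minimal polynomial, and the product (x + 5)^4 is the characteristic polynomial.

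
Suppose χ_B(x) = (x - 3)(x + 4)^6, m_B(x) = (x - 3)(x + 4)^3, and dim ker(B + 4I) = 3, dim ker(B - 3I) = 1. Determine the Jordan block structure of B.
Jordan blocks: (-4, 3), (-4, 2), (-4, 1), (3, 1)

λ = -4: algebraic multiplicity 6 (exponent in χ_B), largest block size 3 (exponent in m_B), 3 blocks (geometric multiplicity). These force block sizes [3, 2, 1].
λ = 3: algebraic multiplicity 1 (exponent in χ_B), largest block size 1 (exponent in m_B), 1 block (geometric multiplicity). This forces block sizes [1].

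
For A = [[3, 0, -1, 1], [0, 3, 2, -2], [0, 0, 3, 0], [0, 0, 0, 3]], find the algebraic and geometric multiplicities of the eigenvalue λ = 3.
The characteristic polynomial is (x - 3)^4, so the factor x - 3 appears with exponent 4: the algebraic multiplicity is 4.

rank(A - 3I) = 1, so the eigenspace has dimension 4 - 1 = 3: the geometric multiplicity is 3.

Since 3 < 4, A is not diagonalizable.

algebraic multiplicity 4, geometric multiplicity 3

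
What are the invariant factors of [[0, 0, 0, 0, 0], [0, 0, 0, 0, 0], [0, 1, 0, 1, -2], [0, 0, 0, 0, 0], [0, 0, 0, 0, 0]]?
x, x, x, x^2

The Jordan structure of A has elementary divisors x^2, x, x, x. Arranging the block sizes at each eigenvalue in decreasing order and taking row products gives the invariant factors.

Invariant factors (smallest first, each dividing the next): x, x, x, x^2.

Check: the last factor x^2 is the minimal polynomial, and the product x^5 is the characteristic polynomial.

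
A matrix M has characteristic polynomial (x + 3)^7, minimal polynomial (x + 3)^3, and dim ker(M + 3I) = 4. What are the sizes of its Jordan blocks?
Jordan blocks: (-3, 3), (-3, 2), (-3, 1), (-3, 1)

λ = -3: algebraic multiplicity 7 (exponent in χ_M), largest block size 3 (exponent in m_M), 4 blocks (geometric multiplicity). These force block sizes [3, 2, 1, 1].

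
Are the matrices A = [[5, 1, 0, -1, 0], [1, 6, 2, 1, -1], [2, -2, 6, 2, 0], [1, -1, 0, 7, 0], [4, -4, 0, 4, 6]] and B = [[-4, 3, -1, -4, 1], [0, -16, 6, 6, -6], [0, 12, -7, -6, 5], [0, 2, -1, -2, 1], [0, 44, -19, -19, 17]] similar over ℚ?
No.

trace(A) = 30 but trace(B) = -12. The trace is a similarity invariant, so A and B are not similar.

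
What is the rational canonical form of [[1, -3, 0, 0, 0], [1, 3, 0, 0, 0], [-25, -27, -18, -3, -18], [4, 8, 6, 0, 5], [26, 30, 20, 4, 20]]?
The invariant factors of A (the non-unit diagonal entries of the Smith normal form of xI - A over ℚ[x]) are x^2 - 4x + 6, (x + 2)(x^2 - 4x + 6), each dividing the next. The characteristic polynomial is their product, (x + 2)(x^2 - 4x + 6)^2.

The rational canonical form is the block-diagonal matrix of companion matrices C(f_i):
R = [[0, -6, 0, 0, 0], [1, 4, 0, 0, 0], [0, 0, 0, 0, -12], [0, 0, 1, 0, 2], [0, 0, 0, 1, 2]].

Note the characteristic polynomial does not split into linear factors over ℚ, so A has no Jordan form over ℚ; the rational canonical form exists over any field.

R = [[0, -6, 0, 0, 0], [1, 4, 0, 0, 0], [0, 0, 0, 0, -12], [0, 0, 1, 0, 2], [0, 0, 0, 1, 2]]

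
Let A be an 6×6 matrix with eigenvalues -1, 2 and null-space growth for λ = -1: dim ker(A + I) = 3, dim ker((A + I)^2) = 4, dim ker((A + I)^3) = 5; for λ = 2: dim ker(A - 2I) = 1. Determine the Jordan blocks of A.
λ = -1: successive nullity increments [3, 1, 1] count blocks of size ≥ k; block sizes are [3, 1, 1].
λ = 2: successive nullity increments [1] count blocks of size ≥ k; block sizes are [1].

Jordan blocks: (-1, 3), (-1, 1), (-1, 1), (2, 1)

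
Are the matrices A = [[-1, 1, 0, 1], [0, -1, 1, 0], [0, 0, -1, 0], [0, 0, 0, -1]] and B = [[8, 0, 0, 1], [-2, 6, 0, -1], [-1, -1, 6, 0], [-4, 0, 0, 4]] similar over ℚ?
No.

trace(A) = -4 but trace(B) = 24. The trace is a similarity invariant, so A and B are not similar.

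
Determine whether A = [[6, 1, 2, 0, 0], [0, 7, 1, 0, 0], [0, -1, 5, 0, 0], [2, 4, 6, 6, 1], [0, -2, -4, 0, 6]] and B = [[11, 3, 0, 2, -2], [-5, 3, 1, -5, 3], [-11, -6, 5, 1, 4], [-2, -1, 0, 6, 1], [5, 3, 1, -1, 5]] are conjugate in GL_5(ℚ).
Yes.

Two matrices over a field are similar if and only if they have the same invariant factors.

Both A and B have characteristic polynomial (x - 6)^5 and minimal polynomial (x - 6)^3. Computing further, both have invariant factors (x - 6)^2, (x - 6)^3. Hence A and B are similar.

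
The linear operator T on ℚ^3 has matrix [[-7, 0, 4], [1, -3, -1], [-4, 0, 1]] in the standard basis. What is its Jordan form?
The characteristic polynomial is det(xI - A) = (x + 3)^3, so the eigenvalues are -3 (algebraic multiplicity 3).

For λ = -3: rank(A + 3I) = 1, rank((A + 3I)^2) = 0. The eigenspace has dimension 3 - 1 = 2, so there are 2 Jordan blocks; the rank sequence gives block sizes [2, 1].

Assembling the blocks gives the Jordan form J above.

J = [[-3, 1, 0], [0, -3, 0], [0, 0, -3]]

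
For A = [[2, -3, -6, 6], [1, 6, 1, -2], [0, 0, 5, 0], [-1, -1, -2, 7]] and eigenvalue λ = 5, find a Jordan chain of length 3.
We seek v_1 ∈ ker((A - 5I)^3) \ ker((A - 5I)^2), then set v_{i+1} = (A - 5I) v_i.

One such chain is v_1 = [[6, -2, 1, 3]]^T, v_2 = [[0, -1, 0, 0]]^T, v_3 = [[3, -1, 0, 1]]^T. Check: (A - 5I) v_3 = [[0, 0, 0, 0]]^T = 0.

v_1 = [[6, -2, 1, 3]]^T, v_2 = [[0, -1, 0, 0]]^T, v_3 = [[3, -1, 0, 1]]^T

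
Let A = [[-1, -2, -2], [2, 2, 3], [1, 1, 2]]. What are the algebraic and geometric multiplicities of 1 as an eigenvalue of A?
The characteristic polynomial is (x - 1)^3, so the factor x - 1 appears with exponent 3: the algebraic multiplicity is 3.

rank(A - I) = 2, so the eigenspace has dimension 3 - 2 = 1: the geometric multiplicity is 1.

Since 1 < 3, A is not diagonalizable.

algebraic multiplicity 3, geometric multiplicity 1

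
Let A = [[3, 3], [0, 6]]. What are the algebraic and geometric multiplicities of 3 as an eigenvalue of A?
The characteristic polynomial is (x - 6)(x - 3), so the factor x - 3 appears with exponent 1: the algebraic multiplicity is 1.

rank(A - 3I) = 1, so the eigenspace has dimension 2 - 1 = 1: the geometric multiplicity is 1.

algebraic multiplicity 1, geometric multiplicity 1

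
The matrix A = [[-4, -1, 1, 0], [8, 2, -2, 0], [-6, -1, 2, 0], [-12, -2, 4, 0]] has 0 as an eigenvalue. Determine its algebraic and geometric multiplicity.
The characteristic polynomial is x^4, so the factor x appears with exponent 4: the algebraic multiplicity is 4.

rank(A) = 2, so the eigenspace has dimension 4 - 2 = 2: the geometric multiplicity is 2.

Since 2 < 4, A is not diagonalizable.

algebraic multiplicity 4, geometric multiplicity 2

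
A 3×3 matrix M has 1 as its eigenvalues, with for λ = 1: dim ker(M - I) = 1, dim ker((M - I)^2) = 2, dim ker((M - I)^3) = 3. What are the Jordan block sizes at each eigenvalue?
Jordan blocks: (1, 3)

λ = 1: successive nullity increments [1, 1, 1] count blocks of size ≥ k; block sizes are [3].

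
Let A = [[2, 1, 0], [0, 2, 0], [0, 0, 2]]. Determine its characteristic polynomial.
xI - A = [[x - 2, -1, 0], [0, x - 2, 0], [0, 0, x - 2]].

Expanding det(xI - A) along the first row:
det(xI - A) = + (x - 2)·det([[x - 2, 0], [0, x - 2]]) - (-1)·det([[0, 0], [0, x - 2]]) + (0)·det([[0, x - 2], [0, 0]]).

Evaluating gives χ_A(x) = x^3 - 6x^2 + 12x - 8 = (x - 2)^3.

χ_A(x) = (x - 2)^3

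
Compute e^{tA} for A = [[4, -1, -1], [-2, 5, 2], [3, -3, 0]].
e^{tA} = [[(t + 1)*e^{3*t}, -t*e^{3*t}, -t*e^{3*t}], [-2*t*e^{3*t}, (2*t + 1)*e^{3*t}, 2*t*e^{3*t}], [3*t*e^{3*t}, -3*t*e^{3*t}, (1 - 3*t)*e^{3*t}]]

A has Jordan form J = [[3, 1, 0], [0, 3, 0], [0, 0, 3]] with A = PJP^{-1}, so e^{tA} = P e^{tJ} P^{-1}.

For a Jordan block J_k(λ), e^{tJ_k(λ)} = e^{λt} · (I + tN + t^2 N^2/2! + ... + t^{k-1} N^{k-1}/(k-1)!) where N is the nilpotent superdiagonal part.

Assembling the blocks and conjugating back gives the entries of e^{tA} as shown above.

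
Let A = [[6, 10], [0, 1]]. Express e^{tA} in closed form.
e^{tA} = [[e^{6*t}, 2*(e^{5*t} - 1)*e^{t}], [0, e^{t}]]

A has Jordan form J = [[1, 0], [0, 6]] with A = PJP^{-1}, so e^{tA} = P e^{tJ} P^{-1}.

For a Jordan block J_k(λ), e^{tJ_k(λ)} = e^{λt} · (I + tN + t^2 N^2/2! + ... + t^{k-1} N^{k-1}/(k-1)!) where N is the nilpotent superdiagonal part.

Assembling the blocks and conjugating back gives the entries of e^{tA} as shown above.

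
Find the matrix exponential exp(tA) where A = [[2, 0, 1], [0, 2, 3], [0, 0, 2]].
e^{tA} = [[e^{2*t}, 0, t*e^{2*t}], [0, e^{2*t}, 3*t*e^{2*t}], [0, 0, e^{2*t}]]

A has Jordan form J = [[2, 1, 0], [0, 2, 0], [0, 0, 2]] with A = PJP^{-1}, so e^{tA} = P e^{tJ} P^{-1}.

For a Jordan block J_k(λ), e^{tJ_k(λ)} = e^{λt} · (I + tN + t^2 N^2/2! + ... + t^{k-1} N^{k-1}/(k-1)!) where N is the nilpotent superdiagonal part.

Assembling the blocks and conjugating back gives the entries of e^{tA} as shown above.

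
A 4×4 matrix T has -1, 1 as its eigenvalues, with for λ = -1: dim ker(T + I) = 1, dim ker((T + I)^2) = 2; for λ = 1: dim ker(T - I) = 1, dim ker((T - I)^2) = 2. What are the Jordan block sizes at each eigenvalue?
λ = -1: successive nullity increments [1, 1] count blocks of size ≥ k; block sizes are [2].
λ = 1: successive nullity increments [1, 1] count blocks of size ≥ k; block sizes are [2].

Jordan blocks: (-1, 2), (1, 2)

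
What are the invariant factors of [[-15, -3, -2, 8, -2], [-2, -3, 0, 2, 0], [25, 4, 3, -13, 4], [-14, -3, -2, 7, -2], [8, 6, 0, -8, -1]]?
The Jordan structure of A has elementary divisors (x + 3)^2, (x + 1)^2, (x + 1). Arranging the block sizes at each eigenvalue in decreasing order and taking row products gives the invariant factors.

Invariant factors (smallest first, each dividing the next): x + 1, (x + 1)^2(x + 3)^2.

Check: the last factor (x + 1)^2(x + 3)^2 is the minimal polynomial, and the product (x + 1)^3(x + 3)^2 is the characteristic polynomial.

x + 1, (x + 1)^2(x + 3)^2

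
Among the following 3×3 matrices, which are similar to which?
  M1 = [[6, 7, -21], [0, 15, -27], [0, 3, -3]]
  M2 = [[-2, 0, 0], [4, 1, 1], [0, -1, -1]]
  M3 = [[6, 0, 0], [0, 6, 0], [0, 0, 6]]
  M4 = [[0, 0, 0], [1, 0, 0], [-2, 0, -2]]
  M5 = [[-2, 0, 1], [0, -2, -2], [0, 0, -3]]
4 classes: {M1}, {M2, M4}, {M3}, {M5}

Characteristic polynomials: χ_{M1} = (x - 6)^3, χ_{M2} = x^2(x + 2), χ_{M3} = (x - 6)^3, χ_{M4} = x^2(x + 2), χ_{M5} = (x + 2)^2(x + 3).

{M1}: invariant factors x - 6, (x - 6)^2.

{M2, M4}: invariant factors x^2(x + 2).

{M3}: invariant factors x - 6, x - 6, x - 6.

{M5}: invariant factors x + 2, (x + 2)(x + 3).

Matrices are similar if and only if their invariant-factor lists agree; the partition into similarity classes is {M1}, {M2, M4}, {M3}, {M5}.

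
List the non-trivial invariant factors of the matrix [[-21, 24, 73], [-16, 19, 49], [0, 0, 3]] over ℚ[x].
(x - 3)^2(x + 5)

The Jordan structure of A has elementary divisors (x + 5), (x - 3)^2. Arranging the block sizes at each eigenvalue in decreasing order and taking row products gives the invariant factors.

Invariant factors (smallest first, each dividing the next): (x - 3)^2(x + 5).

Check: the last factor (x - 3)^2(x + 5) is the minimal polynomial, and the product (x - 3)^2(x + 5) is the characteristic polynomial.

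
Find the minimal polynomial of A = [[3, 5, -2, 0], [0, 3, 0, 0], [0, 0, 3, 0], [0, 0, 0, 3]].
m_A(x) = (x - 3)^2

The characteristic polynomial factors as (x - 3)^4. The minimal polynomial is ∏(x - λ)^{k_λ} where k_λ is the size of the largest Jordan block at λ.

For λ = 3: rank(A - 3I) = 1, and the largest Jordan block has size 2 (the smallest k with rank((A - 3I)^k) = rank((A - 3I)^(k+1))).

So m_A(x) = (x - 3)^2.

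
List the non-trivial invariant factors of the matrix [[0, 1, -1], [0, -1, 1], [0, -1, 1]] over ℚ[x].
The Jordan structure of A has elementary divisors x^2, x. Arranging the block sizes at each eigenvalue in decreasing order and taking row products gives the invariant factors.

Invariant factors (smallest first, each dividing the next): x, x^2.

Check: the last factor x^2 is the minimal polynomial, and the product x^3 is the characteristic polynomial.

x, x^2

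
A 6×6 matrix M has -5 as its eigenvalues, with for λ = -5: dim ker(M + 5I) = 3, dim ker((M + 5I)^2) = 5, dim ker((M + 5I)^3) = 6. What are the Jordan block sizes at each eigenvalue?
λ = -5: successive nullity increments [3, 2, 1] count blocks of size ≥ k; block sizes are [3, 2, 1].

Jordan blocks: (-5, 3), (-5, 2), (-5, 1)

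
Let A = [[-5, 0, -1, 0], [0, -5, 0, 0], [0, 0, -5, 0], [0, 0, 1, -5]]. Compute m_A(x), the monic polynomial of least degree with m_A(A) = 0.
m_A(x) = (x + 5)^2

The characteristic polynomial factors as (x + 5)^4. The minimal polynomial is ∏(x - λ)^{k_λ} where k_λ is the size of the largest Jordan block at λ.

For λ = -5: rank(A + 5I) = 1, and the largest Jordan block has size 2 (the smallest k with rank((A + 5I)^k) = rank((A + 5I)^(k+1))).

So m_A(x) = (x + 5)^2.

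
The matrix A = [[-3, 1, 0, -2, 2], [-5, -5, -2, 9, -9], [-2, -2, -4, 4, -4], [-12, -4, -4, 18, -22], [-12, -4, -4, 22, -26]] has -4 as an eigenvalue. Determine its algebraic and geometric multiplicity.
algebraic multiplicity 5, geometric multiplicity 3

The characteristic polynomial is (x + 4)^5, so the factor x + 4 appears with exponent 5: the algebraic multiplicity is 5.

rank(A + 4I) = 2, so the eigenspace has dimension 5 - 2 = 3: the geometric multiplicity is 3.

Since 3 < 5, A is not diagonalizable.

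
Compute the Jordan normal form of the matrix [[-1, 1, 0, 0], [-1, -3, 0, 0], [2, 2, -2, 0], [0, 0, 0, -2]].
J = [[-2, 1, 0, 0], [0, -2, 0, 0], [0, 0, -2, 0], [0, 0, 0, -2]]

The characteristic polynomial is det(xI - A) = (x + 2)^4, so the eigenvalues are -2 (algebraic multiplicity 4).

For λ = -2: rank(A + 2I) = 1, rank((A + 2I)^2) = 0. The eigenspace has dimension 4 - 1 = 3, so there are 3 Jordan blocks; the rank sequence gives block sizes [2, 1, 1].

Assembling the blocks gives the Jordan form J above.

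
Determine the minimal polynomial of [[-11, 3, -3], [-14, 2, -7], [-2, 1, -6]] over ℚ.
The characteristic polynomial factors as (x + 5)^3. The minimal polynomial is ∏(x - λ)^{k_λ} where k_λ is the size of the largest Jordan block at λ.

For λ = -5: rank(A + 5I) = 1, and the largest Jordan block has size 2 (the smallest k with rank((A + 5I)^k) = rank((A + 5I)^(k+1))).

So m_A(x) = (x + 5)^2.

m_A(x) = (x + 5)^2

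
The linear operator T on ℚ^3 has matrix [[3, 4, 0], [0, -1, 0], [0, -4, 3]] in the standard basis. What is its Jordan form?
The characteristic polynomial is det(xI - A) = (x - 3)^2(x + 1), so the eigenvalues are -1 (algebraic multiplicity 1), 3 (algebraic multiplicity 2).

For λ = -1: algebraic multiplicity 1 gives one 1×1 block.

For λ = 3: rank(A - 3I) = 1. The eigenspace has dimension 3 - 1 = 2, so there are 2 Jordan blocks; the rank sequence gives block sizes [1, 1].

Assembling the blocks gives the Jordan form J above.

J = [[-1, 0, 0], [0, 3, 0], [0, 0, 3]]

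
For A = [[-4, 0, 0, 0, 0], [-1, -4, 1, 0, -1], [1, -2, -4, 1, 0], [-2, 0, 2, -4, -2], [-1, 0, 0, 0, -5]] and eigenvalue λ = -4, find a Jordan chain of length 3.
We seek v_1 ∈ ker((A + 4I)^3) \ ker((A + 4I)^2), then set v_{i+1} = (A + 4I) v_i.

One such chain is v_1 = [[2, -4, 0, -9, -2]]^T, v_2 = [[0, 0, 1, 0, 0]]^T, v_3 = [[0, 1, 0, 2, 0]]^T. Check: (A + 4I) v_3 = [[0, 0, 0, 0, 0]]^T = 0.

v_1 = [[2, -4, 0, -9, -2]]^T, v_2 = [[0, 0, 1, 0, 0]]^T, v_3 = [[0, 1, 0, 2, 0]]^T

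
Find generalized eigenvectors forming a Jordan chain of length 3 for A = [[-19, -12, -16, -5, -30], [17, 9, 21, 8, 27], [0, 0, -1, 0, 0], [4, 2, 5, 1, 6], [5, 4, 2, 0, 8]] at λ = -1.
We seek v_1 ∈ ker((A + I)^3) \ ker((A + I)^2), then set v_{i+1} = (A + I) v_i.

One such chain is v_1 = [[2, -1, 1, -2, -1]]^T, v_2 = [[0, 2, 0, 1, -1]]^T, v_3 = [[1, 1, 0, 0, -1]]^T. Check: (A + I) v_3 = [[0, 0, 0, 0, 0]]^T = 0.

v_1 = [[2, -1, 1, -2, -1]]^T, v_2 = [[0, 2, 0, 1, -1]]^T, v_3 = [[1, 1, 0, 0, -1]]^T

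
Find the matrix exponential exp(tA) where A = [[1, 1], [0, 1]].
A has Jordan form J = [[1, 1], [0, 1]] with A = PJP^{-1}, so e^{tA} = P e^{tJ} P^{-1}.

For a Jordan block J_k(λ), e^{tJ_k(λ)} = e^{λt} · (I + tN + t^2 N^2/2! + ... + t^{k-1} N^{k-1}/(k-1)!) where N is the nilpotent superdiagonal part.

Assembling the blocks and conjugating back gives the entries of e^{tA} as shown above.

e^{tA} = [[e^{t}, t*e^{t}], [0, e^{t}]]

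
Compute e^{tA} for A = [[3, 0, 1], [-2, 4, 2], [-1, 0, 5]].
e^{tA} = [[(1 - t)*e^{4*t}, 0, t*e^{4*t}], [-2*t*e^{4*t}, e^{4*t}, 2*t*e^{4*t}], [-t*e^{4*t}, 0, (t + 1)*e^{4*t}]]

A has Jordan form J = [[4, 1, 0], [0, 4, 0], [0, 0, 4]] with A = PJP^{-1}, so e^{tA} = P e^{tJ} P^{-1}.

For a Jordan block J_k(λ), e^{tJ_k(λ)} = e^{λt} · (I + tN + t^2 N^2/2! + ... + t^{k-1} N^{k-1}/(k-1)!) where N is the nilpotent superdiagonal part.

Assembling the blocks and conjugating back gives the entries of e^{tA} as shown above.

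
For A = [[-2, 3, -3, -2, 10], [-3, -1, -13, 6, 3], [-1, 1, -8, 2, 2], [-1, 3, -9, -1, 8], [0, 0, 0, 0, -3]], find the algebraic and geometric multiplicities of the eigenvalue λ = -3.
The characteristic polynomial is (x + 3)^5, so the factor x + 3 appears with exponent 5: the algebraic multiplicity is 5.

rank(A + 3I) = 2, so the eigenspace has dimension 5 - 2 = 3: the geometric multiplicity is 3.

Since 3 < 5, A is not diagonalizable.

algebraic multiplicity 5, geometric multiplicity 3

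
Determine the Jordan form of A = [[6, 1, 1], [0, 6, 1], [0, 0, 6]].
The characteristic polynomial is det(xI - A) = (x - 6)^3, so the eigenvalues are 6 (algebraic multiplicity 3).

For λ = 6: rank(A - 6I) = 2, rank((A - 6I)^2) = 1, rank((A - 6I)^3) = 0. The eigenspace has dimension 3 - 2 = 1, so there is 1 Jordan block; the rank sequence gives block sizes [3].

Assembling the blocks gives the Jordan form J above.

J = [[6, 1, 0], [0, 6, 1], [0, 0, 6]]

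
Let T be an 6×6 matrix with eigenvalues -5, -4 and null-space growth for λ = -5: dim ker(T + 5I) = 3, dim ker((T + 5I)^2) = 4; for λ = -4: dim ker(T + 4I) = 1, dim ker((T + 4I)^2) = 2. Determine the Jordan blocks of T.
λ = -5: successive nullity increments [3, 1] count blocks of size ≥ k; block sizes are [2, 1, 1].
λ = -4: successive nullity increments [1, 1] count blocks of size ≥ k; block sizes are [2].

Jordan blocks: (-5, 2), (-5, 1), (-5, 1), (-4, 2)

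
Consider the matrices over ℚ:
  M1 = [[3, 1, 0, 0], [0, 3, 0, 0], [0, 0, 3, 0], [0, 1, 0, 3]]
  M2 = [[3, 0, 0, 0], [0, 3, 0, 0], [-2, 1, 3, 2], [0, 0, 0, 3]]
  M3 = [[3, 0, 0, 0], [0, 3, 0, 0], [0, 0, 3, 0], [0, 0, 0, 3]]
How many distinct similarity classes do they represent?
Characteristic polynomials: χ_{M1} = (x - 3)^4, χ_{M2} = (x - 3)^4, χ_{M3} = (x - 3)^4.

{M1, M2}: invariant factors x - 3, x - 3, (x - 3)^2.

{M3}: invariant factors x - 3, x - 3, x - 3, x - 3.

Matrices are similar if and only if their invariant-factor lists agree; the partition into similarity classes is {M1, M2}, {M3}.

2 classes: {M1, M2}, {M3}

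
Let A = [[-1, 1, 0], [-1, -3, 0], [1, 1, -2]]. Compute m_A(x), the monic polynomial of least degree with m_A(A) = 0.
The characteristic polynomial factors as (x + 2)^3. The minimal polynomial is ∏(x - λ)^{k_λ} where k_λ is the size of the largest Jordan block at λ.

For λ = -2: rank(A + 2I) = 1, and the largest Jordan block has size 2 (the smallest k with rank((A + 2I)^k) = rank((A + 2I)^(k+1))).

So m_A(x) = (x + 2)^2.

m_A(x) = (x + 2)^2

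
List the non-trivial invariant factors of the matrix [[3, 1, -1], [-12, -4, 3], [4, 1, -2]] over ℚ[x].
x + 1, (x + 1)^2

The Jordan structure of A has elementary divisors (x + 1)^2, (x + 1). Arranging the block sizes at each eigenvalue in decreasing order and taking row products gives the invariant factors.

Invariant factors (smallest first, each dividing the next): x + 1, (x + 1)^2.

Check: the last factor (x + 1)^2 is the minimal polynomial, and the product (x + 1)^3 is the characteristic polynomial.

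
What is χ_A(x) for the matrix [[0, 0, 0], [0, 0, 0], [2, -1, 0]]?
xI - A = [[x, 0, 0], [0, x, 0], [-2, 1, x]].

Expanding det(xI - A) along the first row:
det(xI - A) = + (x)·det([[x, 0], [1, x]]) - (0)·det([[0, 0], [-2, x]]) + (0)·det([[0, x], [-2, 1]]).

Evaluating gives χ_A(x) = x^3.

χ_A(x) = x^3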